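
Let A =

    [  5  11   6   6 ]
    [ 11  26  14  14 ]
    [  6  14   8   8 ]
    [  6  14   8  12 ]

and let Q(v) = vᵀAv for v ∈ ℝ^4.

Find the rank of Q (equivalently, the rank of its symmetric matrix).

Congruent diagonalization of A (simultaneous row and column reduction) yields pivots 5, 9/5, 4/9, 4.
Counting signs: 4 positive.
The rank is the number of nonzero pivots: 4.

4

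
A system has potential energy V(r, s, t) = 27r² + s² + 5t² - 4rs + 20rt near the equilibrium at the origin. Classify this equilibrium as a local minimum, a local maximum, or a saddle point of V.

local minimum

The Hessian at the origin is H = [[54, -4, 20], [-4, 2, 0], [20, 0, 10]].
Row-reducing H symmetrically gives the diagonal entries 54, 46/27, 30/23.
That gives 3 positive pivots.
H is positive definite, so the origin is a strict local minimum.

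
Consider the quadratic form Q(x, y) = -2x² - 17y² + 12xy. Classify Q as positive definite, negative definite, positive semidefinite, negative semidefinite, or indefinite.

indefinite

The symmetric matrix of Q is [[-2, 6], [6, -17]].
For the 2×2 matrix [[-2, 6], [6, -17]]: det = -2·-17 − (6)² = -2, trace = -19.
det < 0 so the eigenvalues have opposite signs; the form is indefinite.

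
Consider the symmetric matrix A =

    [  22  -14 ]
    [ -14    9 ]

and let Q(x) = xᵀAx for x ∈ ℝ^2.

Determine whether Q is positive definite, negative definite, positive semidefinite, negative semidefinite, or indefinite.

Congruent diagonalization of A (simultaneous row and column reduction) yields pivots 22, 1/11.
Counting signs: 2 positive.
Hence Q is positive definite.

positive definite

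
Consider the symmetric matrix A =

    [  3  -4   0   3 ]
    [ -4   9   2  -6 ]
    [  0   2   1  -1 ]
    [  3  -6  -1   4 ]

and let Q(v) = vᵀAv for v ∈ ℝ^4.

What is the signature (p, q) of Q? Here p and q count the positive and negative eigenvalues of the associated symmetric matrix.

(2, 1)

Applying the same elementary operations to the rows and columns of A produces a congruent diagonal matrix with entries 3, 11/3, -1/11, 0.
That gives 2 positive, 1 negative, 1 zero pivots.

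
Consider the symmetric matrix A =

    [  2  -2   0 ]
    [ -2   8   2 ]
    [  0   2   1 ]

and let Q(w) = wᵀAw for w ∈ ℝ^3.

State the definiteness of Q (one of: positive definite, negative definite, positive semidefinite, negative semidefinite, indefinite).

Leading principal minors: Δ_1 = 2, Δ_2 = 12, Δ_3 = 4.
All leading principal minors are positive, so by Sylvester's criterion Q is positive definite.

positive definite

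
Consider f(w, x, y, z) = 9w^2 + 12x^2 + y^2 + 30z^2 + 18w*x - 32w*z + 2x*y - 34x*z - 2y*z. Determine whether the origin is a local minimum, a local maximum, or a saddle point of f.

The Hessian at the origin is H = [[18, 18, 0, -32], [18, 24, 2, -34], [0, 2, 2, -2], [-32, -34, -2, 60]].
Symmetric row and column elimination reduces H to a congruent diagonal form with pivots 18, 6, 4/3, 10/9.
Counting signs: 4 positive.
H is positive definite, so the origin is a strict local minimum.

local minimum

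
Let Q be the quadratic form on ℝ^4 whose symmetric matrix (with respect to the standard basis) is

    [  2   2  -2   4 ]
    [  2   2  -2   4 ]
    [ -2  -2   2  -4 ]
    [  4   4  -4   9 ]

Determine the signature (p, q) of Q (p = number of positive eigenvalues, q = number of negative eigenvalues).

Row-reducing A symmetrically gives the diagonal entries 2, 0, 0, 1.
So there are 2 positive, 2 zero pivots.

(2, 0)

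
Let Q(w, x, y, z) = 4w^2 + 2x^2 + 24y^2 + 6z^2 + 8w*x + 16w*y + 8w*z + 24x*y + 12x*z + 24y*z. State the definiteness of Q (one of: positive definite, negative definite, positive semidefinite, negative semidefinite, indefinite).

indefinite

The associated matrix is A = [[4, 4, 8, 4], [4, 2, 12, 6], [8, 12, 24, 12], [4, 6, 12, 6]].
Symmetric row and column elimination reduces A to a congruent diagonal form with pivots 4, -2, 16, 0.
So there are 2 positive, 1 negative, 1 zero pivots.
Hence Q is indefinite.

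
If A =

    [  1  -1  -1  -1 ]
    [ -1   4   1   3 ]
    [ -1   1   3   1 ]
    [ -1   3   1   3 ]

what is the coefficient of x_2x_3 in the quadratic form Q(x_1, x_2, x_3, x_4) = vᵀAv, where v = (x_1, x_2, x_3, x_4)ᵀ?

The coefficient of x_2x_3 is A[2,3] + A[3,2] = 2·1 = 2.

2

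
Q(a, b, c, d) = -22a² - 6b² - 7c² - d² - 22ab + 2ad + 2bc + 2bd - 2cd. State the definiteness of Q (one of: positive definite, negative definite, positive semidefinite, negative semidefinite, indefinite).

Write A = [[-22, -11, 0, 1], [-11, -6, 1, 1], [0, 1, -7, -1], [1, 1, -1, -1]].
Symmetric row and column elimination reduces A to a congruent diagonal form with pivots -22, -1/2, -5, -5/11.
Counting signs: 4 negative.
Hence Q is negative definite.

negative definite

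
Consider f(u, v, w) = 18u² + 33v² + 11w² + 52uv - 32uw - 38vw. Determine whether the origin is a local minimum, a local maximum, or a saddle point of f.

The Hessian at the origin is H = [[36, 52, -32], [52, 66, -38], [-32, -38, 22]].
Applying the same elementary operations to the rows and columns of H produces a congruent diagonal matrix with entries 36, -82/9, 40/41.
Counting signs: 2 positive, 1 negative.
H is indefinite, so the origin is a saddle point.

saddle point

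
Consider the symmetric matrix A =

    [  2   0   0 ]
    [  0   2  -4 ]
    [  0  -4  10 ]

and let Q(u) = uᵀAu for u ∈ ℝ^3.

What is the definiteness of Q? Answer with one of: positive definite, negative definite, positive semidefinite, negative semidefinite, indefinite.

Leading principal minors: Δ_1 = 2, Δ_2 = 4, Δ_3 = 8.
All leading principal minors are positive, so by Sylvester's criterion Q is positive definite.

positive definite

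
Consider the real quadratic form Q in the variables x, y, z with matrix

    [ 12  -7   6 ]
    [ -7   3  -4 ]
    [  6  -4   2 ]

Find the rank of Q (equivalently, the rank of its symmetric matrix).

3

Row-reducing A symmetrically gives the diagonal entries 12, -13/12, -10/13.
That gives 1 positive, 2 negative pivots.
The rank is the number of nonzero pivots: 3.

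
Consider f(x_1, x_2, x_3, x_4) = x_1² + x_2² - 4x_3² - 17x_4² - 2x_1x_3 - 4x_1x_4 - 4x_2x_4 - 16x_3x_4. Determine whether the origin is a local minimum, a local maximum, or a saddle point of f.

The Hessian at the origin is H = [[2, 0, -2, -4], [0, 2, 0, -4], [-2, 0, -8, -16], [-4, -4, -16, -34]].
Congruent diagonalization of H (simultaneous row and column reduction) yields pivots 2, 2, -10, -10.
So there are 2 positive, 2 negative pivots.
H is indefinite, so the origin is a saddle point.

saddle point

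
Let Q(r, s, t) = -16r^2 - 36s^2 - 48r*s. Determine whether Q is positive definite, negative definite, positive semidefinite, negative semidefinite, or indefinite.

negative semidefinite

Write A = [[-16, -24, 0], [-24, -36, 0], [0, 0, 0]].
Symmetric row and column elimination reduces A to a congruent diagonal form with pivots -16, 0, 0.
So there are 1 negative, 2 zero pivots.
Hence Q is negative semidefinite.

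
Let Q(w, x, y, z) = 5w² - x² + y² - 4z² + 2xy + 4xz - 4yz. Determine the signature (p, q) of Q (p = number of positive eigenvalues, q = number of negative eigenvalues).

(2, 1)

The associated matrix is A = [[5, 0, 0, 0], [0, -1, 1, 2], [0, 1, 1, -2], [0, 2, -2, -4]].
Row-reducing A symmetrically gives the diagonal entries 5, -1, 2, 0.
That gives 2 positive, 1 negative, 1 zero pivots.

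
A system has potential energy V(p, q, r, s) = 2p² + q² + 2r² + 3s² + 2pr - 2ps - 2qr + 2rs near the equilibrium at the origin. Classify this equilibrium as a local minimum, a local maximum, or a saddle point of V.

saddle point

The Hessian at the origin is H = [[4, 0, 2, -2], [0, 2, -2, 0], [2, -2, 4, 2], [-2, 0, 2, 6]].
Symmetric row and column elimination reduces H to a congruent diagonal form with pivots 4, 2, 1, -4.
So there are 3 positive, 1 negative pivots.
H is indefinite, so the origin is a saddle point.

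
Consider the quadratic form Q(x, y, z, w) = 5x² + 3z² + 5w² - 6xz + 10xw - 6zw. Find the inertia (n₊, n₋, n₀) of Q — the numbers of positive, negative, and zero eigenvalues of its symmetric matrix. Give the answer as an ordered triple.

Write A = [[5, 0, -3, 5], [0, 0, 0, 0], [-3, 0, 3, -3], [5, 0, -3, 5]].
Symmetric row and column elimination reduces A to a congruent diagonal form with pivots 5, 0, 6/5, 0.
That gives 2 positive, 2 zero pivots.

(2, 0, 2)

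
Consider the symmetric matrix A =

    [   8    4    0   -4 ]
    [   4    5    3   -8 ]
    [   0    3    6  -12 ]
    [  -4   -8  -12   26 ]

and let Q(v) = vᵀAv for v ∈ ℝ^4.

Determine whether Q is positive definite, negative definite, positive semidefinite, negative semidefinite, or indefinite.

Applying the same elementary operations to the rows and columns of A produces a congruent diagonal matrix with entries 8, 3, 3, 0.
So there are 3 positive, 1 zero pivots.
Hence Q is positive semidefinite.

positive semidefinite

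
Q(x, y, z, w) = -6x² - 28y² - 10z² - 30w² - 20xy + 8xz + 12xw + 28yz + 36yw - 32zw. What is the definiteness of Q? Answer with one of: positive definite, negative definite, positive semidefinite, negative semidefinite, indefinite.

The symmetric matrix of Q is A = [[-6, -10, 4, 6], [-10, -28, 14, 18], [4, 14, -10, -16], [6, 18, -16, -30]].
Leading principal minors: Δ_1 = -6, Δ_2 = 68, Δ_3 = -176, Δ_4 = 64.
The signs alternate starting with Δ_1 < 0, so by Sylvester's criterion Q is negative definite.

negative definite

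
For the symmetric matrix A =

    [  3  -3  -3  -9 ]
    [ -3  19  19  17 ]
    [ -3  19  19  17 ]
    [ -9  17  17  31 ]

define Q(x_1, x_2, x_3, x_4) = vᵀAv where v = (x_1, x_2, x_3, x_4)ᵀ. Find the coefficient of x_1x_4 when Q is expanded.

-18

The coefficient of x_1x_4 is A[1,4] + A[4,1] = 2·(-9) = -18.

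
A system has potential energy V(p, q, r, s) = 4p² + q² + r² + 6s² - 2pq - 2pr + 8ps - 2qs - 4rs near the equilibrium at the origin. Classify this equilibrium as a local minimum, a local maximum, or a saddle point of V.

The Hessian at the origin is H = [[8, -2, -2, 8], [-2, 2, 0, -2], [-2, 0, 2, -4], [8, -2, -4, 12]].
Applying the same elementary operations to the rows and columns of H produces a congruent diagonal matrix with entries 8, 3/2, 4/3, 1.
Counting signs: 4 positive.
H is positive definite, so the origin is a strict local minimum.

local minimum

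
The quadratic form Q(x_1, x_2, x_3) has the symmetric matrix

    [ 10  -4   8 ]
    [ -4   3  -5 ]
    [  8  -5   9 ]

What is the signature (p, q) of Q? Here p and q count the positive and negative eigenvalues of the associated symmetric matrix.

(3, 0)

Applying the same elementary operations to the rows and columns of A produces a congruent diagonal matrix with entries 10, 7/5, 2/7.
Counting signs: 3 positive.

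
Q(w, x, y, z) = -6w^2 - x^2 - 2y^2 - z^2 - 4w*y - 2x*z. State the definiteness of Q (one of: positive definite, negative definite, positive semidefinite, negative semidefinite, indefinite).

negative semidefinite

The symmetric matrix is A = [[-6, 0, -2, 0], [0, -1, 0, -1], [-2, 0, -2, 0], [0, -1, 0, -1]].
Row-reducing A symmetrically gives the diagonal entries -6, -1, -4/3, 0.
Counting signs: 3 negative, 1 zero.
Hence Q is negative semidefinite.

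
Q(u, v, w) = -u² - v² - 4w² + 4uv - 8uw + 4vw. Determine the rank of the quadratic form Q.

2

The associated matrix is A = [[-1, 2, -4], [2, -1, 2], [-4, 2, -4]].
Congruent diagonalization of A (simultaneous row and column reduction) yields pivots -1, 3, 0.
Counting signs: 1 positive, 1 negative, 1 zero.
The rank is the number of nonzero pivots: 2.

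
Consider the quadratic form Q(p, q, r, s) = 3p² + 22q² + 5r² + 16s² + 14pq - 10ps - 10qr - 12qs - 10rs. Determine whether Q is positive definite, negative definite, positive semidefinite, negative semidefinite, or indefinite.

The symmetric matrix of Q is A = [[3, 7, 0, -5], [7, 22, -5, -6], [0, -5, 5, -5], [-5, -6, -5, 16]].
Leading principal minors: Δ_1 = 3, Δ_2 = 17, Δ_3 = 10, Δ_4 = 20.
All leading principal minors are positive, so by Sylvester's criterion Q is positive definite.

positive definite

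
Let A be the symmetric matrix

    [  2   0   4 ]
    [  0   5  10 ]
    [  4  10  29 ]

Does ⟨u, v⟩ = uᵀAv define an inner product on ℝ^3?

Leading principal minors: Δ_1 = 2, Δ_2 = 10, Δ_3 = 10.
All leading principal minors are positive, so by Sylvester's criterion Q is positive definite.
⟨·,·⟩ is an inner product exactly when A is positive definite.

yes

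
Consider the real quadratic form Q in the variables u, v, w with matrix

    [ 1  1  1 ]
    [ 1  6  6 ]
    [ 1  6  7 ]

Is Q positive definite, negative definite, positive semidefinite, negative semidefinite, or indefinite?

Leading principal minors: Δ_1 = 1, Δ_2 = 5, Δ_3 = 5.
All leading principal minors are positive, so by Sylvester's criterion Q is positive definite.

positive definite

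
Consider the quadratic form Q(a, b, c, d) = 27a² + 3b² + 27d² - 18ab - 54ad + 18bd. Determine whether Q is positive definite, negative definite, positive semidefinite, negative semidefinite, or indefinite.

positive semidefinite

The symmetric matrix is A = [[27, -9, 0, -27], [-9, 3, 0, 9], [0, 0, 0, 0], [-27, 9, 0, 27]].
Congruent diagonalization of A (simultaneous row and column reduction) yields pivots 27, 0, 0, 0.
That gives 1 positive, 3 zero pivots.
Hence Q is positive semidefinite.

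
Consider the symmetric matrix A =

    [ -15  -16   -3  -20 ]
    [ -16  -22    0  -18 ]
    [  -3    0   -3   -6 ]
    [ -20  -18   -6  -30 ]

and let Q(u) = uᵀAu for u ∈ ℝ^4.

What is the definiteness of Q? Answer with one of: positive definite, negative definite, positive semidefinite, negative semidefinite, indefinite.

Leading principal minors: Δ_1 = -15, Δ_2 = 74, Δ_3 = -24, Δ_4 = 24.
The signs alternate starting with Δ_1 < 0, so by Sylvester's criterion Q is negative definite.

negative definite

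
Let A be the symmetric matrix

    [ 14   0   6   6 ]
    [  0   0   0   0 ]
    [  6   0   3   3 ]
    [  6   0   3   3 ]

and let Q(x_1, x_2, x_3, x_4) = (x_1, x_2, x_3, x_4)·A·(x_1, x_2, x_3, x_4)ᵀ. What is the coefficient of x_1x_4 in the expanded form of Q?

The coefficient of x_1x_4 is A[1,4] + A[4,1] = 2·6 = 12.

12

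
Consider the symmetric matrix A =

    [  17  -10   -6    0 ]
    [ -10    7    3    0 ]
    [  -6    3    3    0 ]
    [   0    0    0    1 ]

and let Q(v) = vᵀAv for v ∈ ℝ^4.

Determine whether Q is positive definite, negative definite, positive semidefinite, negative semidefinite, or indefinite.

Leading principal minors: Δ_1 = 17, Δ_2 = 19, Δ_3 = 12, Δ_4 = 12.
All leading principal minors are positive, so by Sylvester's criterion Q is positive definite.

positive definite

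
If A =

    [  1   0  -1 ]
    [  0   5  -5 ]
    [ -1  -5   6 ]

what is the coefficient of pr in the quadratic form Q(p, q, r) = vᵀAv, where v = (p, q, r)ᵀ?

The coefficient of pr is A[1,3] + A[3,1] = 2·(-1) = -2.

-2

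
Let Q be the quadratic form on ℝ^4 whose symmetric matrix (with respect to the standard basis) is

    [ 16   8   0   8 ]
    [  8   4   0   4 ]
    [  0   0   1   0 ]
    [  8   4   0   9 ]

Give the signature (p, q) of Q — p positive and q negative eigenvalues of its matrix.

Row-reducing A symmetrically gives the diagonal entries 16, 0, 1, 5.
That gives 3 positive, 1 zero pivots.

(3, 0)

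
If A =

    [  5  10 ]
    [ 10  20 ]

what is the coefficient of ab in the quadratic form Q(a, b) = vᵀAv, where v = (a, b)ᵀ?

20

The coefficient of ab is A[1,2] + A[2,1] = 2·10 = 20.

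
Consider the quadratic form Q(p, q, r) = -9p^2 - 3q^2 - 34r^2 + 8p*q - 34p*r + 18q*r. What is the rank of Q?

The symmetric matrix is A = [[-9, 4, -17], [4, -3, 9], [-17, 9, -34]].
Applying the same elementary operations to the rows and columns of A produces a congruent diagonal matrix with entries -9, -11/9, -2/11.
That gives 3 negative pivots.
The rank is the number of nonzero pivots: 3.

3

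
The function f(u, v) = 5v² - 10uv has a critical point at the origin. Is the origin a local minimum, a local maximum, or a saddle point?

The Hessian at the origin is H = [[0, -10], [-10, 10]].
det H = 0·10 − (-10)² = -100 < 0, so H is indefinite.
Therefore the origin is a saddle point.

saddle point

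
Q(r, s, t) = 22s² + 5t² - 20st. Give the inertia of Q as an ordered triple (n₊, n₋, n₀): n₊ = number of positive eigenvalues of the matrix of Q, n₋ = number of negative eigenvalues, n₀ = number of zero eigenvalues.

The symmetric matrix is A = [[0, 0, 0], [0, 22, -10], [0, -10, 5]].
Symmetric row and column elimination reduces A to a congruent diagonal form with pivots 0, 22, 5/11.
That gives 2 positive, 1 zero pivots.

(2, 0, 1)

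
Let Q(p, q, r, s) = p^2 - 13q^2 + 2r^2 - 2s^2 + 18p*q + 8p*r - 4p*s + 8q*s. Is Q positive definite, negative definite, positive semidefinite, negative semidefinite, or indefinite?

The symmetric matrix is A = [[1, 9, 4, -2], [9, -13, 0, 4], [4, 0, 2, 0], [-2, 4, 0, -2]].
Congruent diagonalization of A (simultaneous row and column reduction) yields pivots 1, -94, -10/47, 0.
So there are 1 positive, 2 negative, 1 zero pivots.
Hence Q is indefinite.

indefinite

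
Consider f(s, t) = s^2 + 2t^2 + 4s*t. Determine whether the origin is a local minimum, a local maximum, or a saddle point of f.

saddle point

The Hessian at the origin is H = [[2, 4], [4, 4]].
det H = 2·4 − (4)² = -8 < 0, so H is indefinite.
Therefore the origin is a saddle point.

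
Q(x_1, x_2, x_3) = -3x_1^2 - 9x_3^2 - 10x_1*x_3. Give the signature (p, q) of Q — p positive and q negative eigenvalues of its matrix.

The symmetric matrix is A = [[-3, 0, -5], [0, 0, 0], [-5, 0, -9]].
Row-reducing A symmetrically gives the diagonal entries -3, 0, -2/3.
So there are 2 negative, 1 zero pivots.

(0, 2)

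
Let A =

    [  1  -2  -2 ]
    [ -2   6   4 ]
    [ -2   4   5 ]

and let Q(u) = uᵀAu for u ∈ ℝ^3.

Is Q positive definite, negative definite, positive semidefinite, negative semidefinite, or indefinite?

Applying the same elementary operations to the rows and columns of A produces a congruent diagonal matrix with entries 1, 2, 1.
So there are 3 positive pivots.
Hence Q is positive definite.

positive definite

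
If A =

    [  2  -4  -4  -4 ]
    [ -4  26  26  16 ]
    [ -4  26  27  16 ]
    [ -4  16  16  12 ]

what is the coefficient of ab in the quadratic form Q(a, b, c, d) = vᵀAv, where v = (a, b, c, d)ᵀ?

The coefficient of ab is A[1,2] + A[2,1] = 2·(-4) = -8.

-8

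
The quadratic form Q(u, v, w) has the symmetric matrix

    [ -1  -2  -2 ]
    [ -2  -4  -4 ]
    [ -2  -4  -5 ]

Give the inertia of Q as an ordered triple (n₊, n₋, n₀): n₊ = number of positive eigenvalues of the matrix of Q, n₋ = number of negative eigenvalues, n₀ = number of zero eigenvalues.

(0, 2, 1)

Row-reducing A symmetrically gives the diagonal entries -1, 0, -1.
That gives 2 negative, 1 zero pivots.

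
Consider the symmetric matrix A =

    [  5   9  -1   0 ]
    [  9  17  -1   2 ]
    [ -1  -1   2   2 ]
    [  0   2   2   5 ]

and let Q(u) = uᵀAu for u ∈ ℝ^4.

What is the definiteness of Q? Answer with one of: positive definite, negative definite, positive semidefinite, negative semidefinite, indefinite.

Congruent diagonalization of A (simultaneous row and column reduction) yields pivots 5, 4/5, 1, 0.
That gives 3 positive, 1 zero pivots.
Hence Q is positive semidefinite.

positive semidefinite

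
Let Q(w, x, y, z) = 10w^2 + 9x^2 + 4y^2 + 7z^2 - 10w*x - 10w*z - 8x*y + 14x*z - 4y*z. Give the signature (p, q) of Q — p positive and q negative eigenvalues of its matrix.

Write A = [[10, -5, 0, -5], [-5, 9, -4, 7], [0, -4, 4, -2], [-5, 7, -2, 7]].
An LDLᵀ factorisation of A has diagonal entries 10, 13/2, 20/13, 1.
Counting signs: 4 positive.

(4, 0)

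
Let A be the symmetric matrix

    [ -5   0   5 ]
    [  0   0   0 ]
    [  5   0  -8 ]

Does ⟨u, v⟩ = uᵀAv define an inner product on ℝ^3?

no

Symmetric row and column elimination reduces A to a congruent diagonal form with pivots -5, 0, -3.
Counting signs: 2 negative, 1 zero.
Hence Q is negative semidefinite.
⟨·,·⟩ is an inner product exactly when A is positive definite.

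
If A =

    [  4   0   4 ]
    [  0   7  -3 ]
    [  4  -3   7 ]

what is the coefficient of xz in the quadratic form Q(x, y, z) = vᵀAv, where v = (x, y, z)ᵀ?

The coefficient of xz is A[1,3] + A[3,1] = 2·4 = 8.

8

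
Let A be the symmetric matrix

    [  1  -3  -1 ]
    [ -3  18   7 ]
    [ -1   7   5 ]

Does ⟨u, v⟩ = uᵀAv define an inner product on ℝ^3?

Applying the same elementary operations to the rows and columns of A produces a congruent diagonal matrix with entries 1, 9, 20/9.
That gives 3 positive pivots.
Hence Q is positive definite.
⟨·,·⟩ is an inner product exactly when A is positive definite.

yes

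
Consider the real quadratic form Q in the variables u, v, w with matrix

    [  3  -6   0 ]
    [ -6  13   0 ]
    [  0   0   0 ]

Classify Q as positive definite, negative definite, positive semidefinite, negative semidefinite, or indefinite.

positive semidefinite

Congruent diagonalization of A (simultaneous row and column reduction) yields pivots 3, 1, 0.
Counting signs: 2 positive, 1 zero.
Hence Q is positive semidefinite.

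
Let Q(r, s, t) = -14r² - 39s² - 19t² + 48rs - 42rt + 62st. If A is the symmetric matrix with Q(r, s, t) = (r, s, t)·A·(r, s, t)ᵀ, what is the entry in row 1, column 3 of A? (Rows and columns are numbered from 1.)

The coefficient of r·t in Q is -42. For a symmetric A this equals A[1,3] + A[3,1] = 2·A[1,3].
So A[1,3] = -42/2 = -21.

-21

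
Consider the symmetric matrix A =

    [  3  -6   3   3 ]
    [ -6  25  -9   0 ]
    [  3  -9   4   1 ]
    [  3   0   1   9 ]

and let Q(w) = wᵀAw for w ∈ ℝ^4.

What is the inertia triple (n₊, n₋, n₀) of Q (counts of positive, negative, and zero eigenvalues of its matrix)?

Row-reducing A symmetrically gives the diagonal entries 3, 13, 4/13, 2.
That gives 4 positive pivots.

(4, 0, 0)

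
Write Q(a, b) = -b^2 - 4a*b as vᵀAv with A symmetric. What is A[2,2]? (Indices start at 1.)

-1

The coefficient of b^2 in Q is -1, and that is exactly A[2,2].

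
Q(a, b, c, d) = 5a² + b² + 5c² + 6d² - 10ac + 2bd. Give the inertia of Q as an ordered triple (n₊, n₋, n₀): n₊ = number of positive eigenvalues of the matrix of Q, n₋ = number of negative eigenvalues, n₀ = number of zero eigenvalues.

Write A = [[5, 0, -5, 0], [0, 1, 0, 1], [-5, 0, 5, 0], [0, 1, 0, 6]].
Row-reducing A symmetrically gives the diagonal entries 5, 1, 0, 5.
That gives 3 positive, 1 zero pivots.

(3, 0, 1)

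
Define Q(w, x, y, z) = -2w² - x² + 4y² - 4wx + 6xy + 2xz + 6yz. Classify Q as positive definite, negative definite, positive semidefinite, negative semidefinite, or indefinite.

Write A = [[-2, -2, 0, 0], [-2, -1, 3, 1], [0, 3, 4, 3], [0, 1, 3, 0]].
Symmetric row and column elimination reduces A to a congruent diagonal form with pivots -2, 1, -5, -1.
Counting signs: 1 positive, 3 negative.
Hence Q is indefinite.

indefinite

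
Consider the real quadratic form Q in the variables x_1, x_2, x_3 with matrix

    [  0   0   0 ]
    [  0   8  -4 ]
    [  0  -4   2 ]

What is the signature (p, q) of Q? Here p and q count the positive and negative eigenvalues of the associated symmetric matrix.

(1, 0)

Row-reducing A symmetrically gives the diagonal entries 0, 8, 0.
So there are 1 positive, 2 zero pivots.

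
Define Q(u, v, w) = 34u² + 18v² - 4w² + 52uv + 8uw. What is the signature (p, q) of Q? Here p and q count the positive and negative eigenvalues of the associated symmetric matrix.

The associated matrix is A = [[34, 26, 4], [26, 18, 0], [4, 0, -4]].
Row-reducing A symmetrically gives the diagonal entries 34, -32/17, 1/2.
Counting signs: 2 positive, 1 negative.

(2, 1)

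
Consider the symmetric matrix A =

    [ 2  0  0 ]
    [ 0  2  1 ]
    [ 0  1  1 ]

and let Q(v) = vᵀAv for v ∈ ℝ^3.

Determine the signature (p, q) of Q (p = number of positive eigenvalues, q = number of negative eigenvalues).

(3, 0)

Symmetric row and column elimination reduces A to a congruent diagonal form with pivots 2, 2, 1/2.
So there are 3 positive pivots.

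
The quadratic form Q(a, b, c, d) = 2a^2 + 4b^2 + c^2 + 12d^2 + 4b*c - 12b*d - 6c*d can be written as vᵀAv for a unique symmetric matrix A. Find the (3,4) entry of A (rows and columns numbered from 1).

The coefficient of c·d in Q is -6. For a symmetric A this equals A[3,4] + A[4,3] = 2·A[3,4].
So A[3,4] = -6/2 = -3.

-3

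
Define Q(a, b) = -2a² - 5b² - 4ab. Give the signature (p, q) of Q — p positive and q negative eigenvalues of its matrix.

(0, 2)

The associated matrix is A = [[-2, -2], [-2, -5]].
An LDLᵀ factorisation of A has diagonal entries -2, -3.
So there are 2 negative pivots.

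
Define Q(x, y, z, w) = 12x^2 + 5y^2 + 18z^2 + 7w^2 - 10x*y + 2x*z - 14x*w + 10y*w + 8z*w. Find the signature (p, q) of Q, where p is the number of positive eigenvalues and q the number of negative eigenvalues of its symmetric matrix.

(4, 0)

The associated matrix is A = [[12, -5, 1, -7], [-5, 5, 0, 5], [1, 0, 18, 4], [-7, 5, 4, 7]].
Congruent diagonalization of A (simultaneous row and column reduction) yields pivots 12, 35/12, 125/7, 2/5.
Counting signs: 4 positive.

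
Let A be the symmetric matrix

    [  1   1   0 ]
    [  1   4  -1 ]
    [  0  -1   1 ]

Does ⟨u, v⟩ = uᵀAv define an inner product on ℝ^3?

An LDLᵀ factorisation of A has diagonal entries 1, 3, 2/3.
Counting signs: 3 positive.
Hence Q is positive definite.
⟨·,·⟩ is an inner product exactly when A is positive definite.

yes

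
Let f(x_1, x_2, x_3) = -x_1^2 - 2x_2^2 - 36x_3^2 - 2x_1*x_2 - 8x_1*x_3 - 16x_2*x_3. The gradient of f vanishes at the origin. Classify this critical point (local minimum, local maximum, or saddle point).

The Hessian at the origin is H = [[-2, -2, -8], [-2, -4, -16], [-8, -16, -72]].
Congruent diagonalization of H (simultaneous row and column reduction) yields pivots -2, -2, -8.
So there are 3 negative pivots.
H is negative definite, so the origin is a strict local maximum.

local maximum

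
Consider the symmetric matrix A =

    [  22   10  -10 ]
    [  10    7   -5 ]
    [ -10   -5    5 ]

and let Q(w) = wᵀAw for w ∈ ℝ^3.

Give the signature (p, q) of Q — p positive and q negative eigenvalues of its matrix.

(3, 0)

Applying the same elementary operations to the rows and columns of A produces a congruent diagonal matrix with entries 22, 27/11, 10/27.
Counting signs: 3 positive.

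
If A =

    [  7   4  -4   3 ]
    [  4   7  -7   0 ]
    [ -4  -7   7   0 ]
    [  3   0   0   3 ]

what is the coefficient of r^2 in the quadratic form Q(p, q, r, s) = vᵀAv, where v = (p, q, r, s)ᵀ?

The coefficient of r^2 is the diagonal entry A[3,3] = 7.

7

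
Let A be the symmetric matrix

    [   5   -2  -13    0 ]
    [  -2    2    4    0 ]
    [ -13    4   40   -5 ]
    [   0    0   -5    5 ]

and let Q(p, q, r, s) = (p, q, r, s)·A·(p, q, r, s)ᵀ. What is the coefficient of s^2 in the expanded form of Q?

The coefficient of s^2 is the diagonal entry A[4,4] = 5.

5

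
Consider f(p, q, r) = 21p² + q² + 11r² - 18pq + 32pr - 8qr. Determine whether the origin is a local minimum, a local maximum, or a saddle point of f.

saddle point

The Hessian at the origin is H = [[42, -18, 32], [-18, 2, -8], [32, -8, 22]].
Applying the same elementary operations to the rows and columns of H produces a congruent diagonal matrix with entries 42, -40/7, 10/3.
So there are 2 positive, 1 negative pivots.
H is indefinite, so the origin is a saddle point.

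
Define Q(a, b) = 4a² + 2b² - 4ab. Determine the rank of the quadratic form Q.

2

The symmetric matrix is A = [[4, -2], [-2, 2]].
Applying the same elementary operations to the rows and columns of A produces a congruent diagonal matrix with entries 4, 1.
So there are 2 positive pivots.
The rank is the number of nonzero pivots: 2.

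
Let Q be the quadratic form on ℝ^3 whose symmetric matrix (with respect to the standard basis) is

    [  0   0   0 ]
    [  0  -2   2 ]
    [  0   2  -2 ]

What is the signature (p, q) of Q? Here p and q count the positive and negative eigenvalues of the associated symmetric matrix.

Symmetric row and column elimination reduces A to a congruent diagonal form with pivots 0, -2, 0.
So there are 1 negative, 2 zero pivots.

(0, 1)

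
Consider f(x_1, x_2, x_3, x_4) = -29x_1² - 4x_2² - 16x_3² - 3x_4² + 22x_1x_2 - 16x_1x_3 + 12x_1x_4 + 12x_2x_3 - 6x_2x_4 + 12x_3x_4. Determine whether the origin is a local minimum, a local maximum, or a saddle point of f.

saddle point

The Hessian at the origin is H = [[-58, 22, -16, 12], [22, -8, 12, -6], [-16, 12, -32, 12], [12, -6, 12, -6]].
Row-reducing H symmetrically gives the diagonal entries -58, 10/29, -648/5, -8/9.
So there are 1 positive, 3 negative pivots.
H is indefinite, so the origin is a saddle point.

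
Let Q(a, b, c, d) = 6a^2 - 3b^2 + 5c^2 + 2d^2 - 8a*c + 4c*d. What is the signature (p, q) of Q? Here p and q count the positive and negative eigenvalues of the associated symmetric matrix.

(3, 1)

Write A = [[6, 0, -4, 0], [0, -3, 0, 0], [-4, 0, 5, 2], [0, 0, 2, 2]].
Applying the same elementary operations to the rows and columns of A produces a congruent diagonal matrix with entries 6, -3, 7/3, 2/7.
So there are 3 positive, 1 negative pivots.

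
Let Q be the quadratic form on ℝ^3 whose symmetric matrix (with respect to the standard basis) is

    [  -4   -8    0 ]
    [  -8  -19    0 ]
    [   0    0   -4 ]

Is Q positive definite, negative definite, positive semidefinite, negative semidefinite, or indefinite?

Leading principal minors: Δ_1 = -4, Δ_2 = 12, Δ_3 = -48.
The signs alternate starting with Δ_1 < 0, so by Sylvester's criterion Q is negative definite.

negative definite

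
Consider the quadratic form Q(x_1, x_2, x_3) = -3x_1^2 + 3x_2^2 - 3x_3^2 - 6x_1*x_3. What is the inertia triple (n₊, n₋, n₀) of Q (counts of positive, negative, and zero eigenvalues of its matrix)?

(1, 1, 1)

The symmetric matrix is A = [[-3, 0, -3], [0, 3, 0], [-3, 0, -3]].
Congruent diagonalization of A (simultaneous row and column reduction) yields pivots -3, 3, 0.
Counting signs: 1 positive, 1 negative, 1 zero.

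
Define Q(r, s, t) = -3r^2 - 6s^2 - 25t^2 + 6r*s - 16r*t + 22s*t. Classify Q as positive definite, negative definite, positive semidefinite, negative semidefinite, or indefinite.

Write A = [[-3, 3, -8], [3, -6, 11], [-8, 11, -25]].
Symmetric row and column elimination reduces A to a congruent diagonal form with pivots -3, -3, -2/3.
That gives 3 negative pivots.
Hence Q is negative definite.

negative definite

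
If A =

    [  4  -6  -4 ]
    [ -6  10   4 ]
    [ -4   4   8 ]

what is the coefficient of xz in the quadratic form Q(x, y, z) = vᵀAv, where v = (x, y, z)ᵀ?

The coefficient of xz is A[1,3] + A[3,1] = 2·(-4) = -8.

-8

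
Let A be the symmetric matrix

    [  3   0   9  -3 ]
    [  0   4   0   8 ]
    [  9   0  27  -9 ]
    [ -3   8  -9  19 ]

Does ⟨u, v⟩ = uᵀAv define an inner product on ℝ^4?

Symmetric row and column elimination reduces A to a congruent diagonal form with pivots 3, 4, 0, 0.
Counting signs: 2 positive, 2 zero.
Hence Q is positive semidefinite.
⟨·,·⟩ is an inner product exactly when A is positive definite.

no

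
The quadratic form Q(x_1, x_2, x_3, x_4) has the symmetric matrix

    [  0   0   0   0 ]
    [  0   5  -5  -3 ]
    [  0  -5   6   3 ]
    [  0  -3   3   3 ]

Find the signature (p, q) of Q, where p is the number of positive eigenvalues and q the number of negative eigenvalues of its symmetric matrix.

Congruent diagonalization of A (simultaneous row and column reduction) yields pivots 0, 5, 1, 6/5.
That gives 3 positive, 1 zero pivots.

(3, 0)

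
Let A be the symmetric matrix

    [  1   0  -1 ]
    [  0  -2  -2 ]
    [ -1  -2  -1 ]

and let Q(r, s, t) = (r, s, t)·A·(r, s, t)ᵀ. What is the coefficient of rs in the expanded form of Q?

The coefficient of rs is A[1,2] + A[2,1] = 2·0 = 0.

0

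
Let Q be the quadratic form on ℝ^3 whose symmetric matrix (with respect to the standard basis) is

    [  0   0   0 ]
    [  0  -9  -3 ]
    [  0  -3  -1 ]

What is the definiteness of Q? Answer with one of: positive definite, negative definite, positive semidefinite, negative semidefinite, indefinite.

Symmetric row and column elimination reduces A to a congruent diagonal form with pivots 0, -9, 0.
That gives 1 negative, 2 zero pivots.
Hence Q is negative semidefinite.

negative semidefinite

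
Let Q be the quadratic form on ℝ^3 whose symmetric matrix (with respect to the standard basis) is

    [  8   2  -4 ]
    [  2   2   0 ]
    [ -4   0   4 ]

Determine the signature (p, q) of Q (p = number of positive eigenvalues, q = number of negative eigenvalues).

An LDLᵀ factorisation of A has diagonal entries 8, 3/2, 4/3.
So there are 3 positive pivots.

(3, 0)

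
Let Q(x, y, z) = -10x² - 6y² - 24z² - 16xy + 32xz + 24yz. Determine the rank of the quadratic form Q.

The symmetric matrix is A = [[-10, -8, 16], [-8, -6, 12], [16, 12, -24]].
Row-reducing A symmetrically gives the diagonal entries -10, 2/5, 0.
So there are 1 positive, 1 negative, 1 zero pivots.
The rank is the number of nonzero pivots: 2.

2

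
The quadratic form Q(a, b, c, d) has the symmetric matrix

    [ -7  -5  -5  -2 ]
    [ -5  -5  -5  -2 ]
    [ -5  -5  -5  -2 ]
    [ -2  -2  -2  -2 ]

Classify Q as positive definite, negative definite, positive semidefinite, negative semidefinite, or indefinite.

Applying the same elementary operations to the rows and columns of A produces a congruent diagonal matrix with entries -7, -10/7, 0, -6/5.
That gives 3 negative, 1 zero pivots.
Hence Q is negative semidefinite.

negative semidefinite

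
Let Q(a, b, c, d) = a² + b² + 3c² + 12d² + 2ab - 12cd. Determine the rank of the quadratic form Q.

2

Write A = [[1, 1, 0, 0], [1, 1, 0, 0], [0, 0, 3, -6], [0, 0, -6, 12]].
Symmetric row and column elimination reduces A to a congruent diagonal form with pivots 1, 0, 3, 0.
That gives 2 positive, 2 zero pivots.
The rank is the number of nonzero pivots: 2.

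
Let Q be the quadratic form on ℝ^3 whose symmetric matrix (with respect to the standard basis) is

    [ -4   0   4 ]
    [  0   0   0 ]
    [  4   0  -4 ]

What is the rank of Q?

1

Applying the same elementary operations to the rows and columns of A produces a congruent diagonal matrix with entries -4, 0, 0.
That gives 1 negative, 2 zero pivots.
The rank is the number of nonzero pivots: 1.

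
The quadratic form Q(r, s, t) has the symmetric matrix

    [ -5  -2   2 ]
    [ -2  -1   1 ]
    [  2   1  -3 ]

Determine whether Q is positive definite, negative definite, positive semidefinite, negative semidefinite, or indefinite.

negative definite

Row-reducing A symmetrically gives the diagonal entries -5, -1/5, -2.
That gives 3 negative pivots.
Hence Q is negative definite.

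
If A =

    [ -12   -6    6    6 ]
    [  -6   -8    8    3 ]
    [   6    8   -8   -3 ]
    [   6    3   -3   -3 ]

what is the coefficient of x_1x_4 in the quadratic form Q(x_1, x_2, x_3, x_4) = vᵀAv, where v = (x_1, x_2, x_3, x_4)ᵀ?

12

The coefficient of x_1x_4 is A[1,4] + A[4,1] = 2·6 = 12.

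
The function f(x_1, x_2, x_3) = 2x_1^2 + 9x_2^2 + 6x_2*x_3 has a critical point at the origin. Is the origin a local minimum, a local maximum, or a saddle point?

The Hessian at the origin is H = [[4, 0, 0], [0, 18, 6], [0, 6, 0]].
An LDLᵀ factorisation of H has diagonal entries 4, 18, -2.
So there are 2 positive, 1 negative pivots.
H is indefinite, so the origin is a saddle point.

saddle point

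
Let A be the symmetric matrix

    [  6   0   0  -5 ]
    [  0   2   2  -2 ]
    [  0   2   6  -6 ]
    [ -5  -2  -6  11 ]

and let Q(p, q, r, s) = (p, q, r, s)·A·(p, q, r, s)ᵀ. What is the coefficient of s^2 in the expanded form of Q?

The coefficient of s^2 is the diagonal entry A[4,4] = 11.

11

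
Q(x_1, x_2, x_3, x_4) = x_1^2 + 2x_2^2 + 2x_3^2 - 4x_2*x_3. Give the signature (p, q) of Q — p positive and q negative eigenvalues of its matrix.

The symmetric matrix is A = [[1, 0, 0, 0], [0, 2, -2, 0], [0, -2, 2, 0], [0, 0, 0, 0]].
Row-reducing A symmetrically gives the diagonal entries 1, 2, 0, 0.
So there are 2 positive, 2 zero pivots.

(2, 0)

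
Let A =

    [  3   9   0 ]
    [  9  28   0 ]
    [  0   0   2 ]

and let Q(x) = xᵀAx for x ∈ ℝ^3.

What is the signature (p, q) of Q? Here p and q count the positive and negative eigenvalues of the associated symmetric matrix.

(3, 0)

Row-reducing A symmetrically gives the diagonal entries 3, 1, 2.
That gives 3 positive pivots.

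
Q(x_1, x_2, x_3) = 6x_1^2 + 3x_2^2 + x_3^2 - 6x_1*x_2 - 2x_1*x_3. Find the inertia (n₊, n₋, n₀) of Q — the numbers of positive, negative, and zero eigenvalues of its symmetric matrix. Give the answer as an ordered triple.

(3, 0, 0)

The symmetric matrix is A = [[6, -3, -1], [-3, 3, 0], [-1, 0, 1]].
An LDLᵀ factorisation of A has diagonal entries 6, 3/2, 2/3.
Counting signs: 3 positive.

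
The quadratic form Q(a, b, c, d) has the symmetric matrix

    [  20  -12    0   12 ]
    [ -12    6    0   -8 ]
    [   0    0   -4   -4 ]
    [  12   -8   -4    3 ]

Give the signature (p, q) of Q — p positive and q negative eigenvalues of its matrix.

Congruent diagonalization of A (simultaneous row and column reduction) yields pivots 20, -6/5, -4, 1/3.
Counting signs: 2 positive, 2 negative.

(2, 2)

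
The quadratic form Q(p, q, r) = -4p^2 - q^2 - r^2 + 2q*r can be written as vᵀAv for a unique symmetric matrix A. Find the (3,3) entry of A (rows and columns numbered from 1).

The coefficient of r^2 in Q is -1, and that is exactly A[3,3].

-1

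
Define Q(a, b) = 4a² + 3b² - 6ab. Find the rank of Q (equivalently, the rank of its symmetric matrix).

Write A = [[4, -3], [-3, 3]].
Symmetric row and column elimination reduces A to a congruent diagonal form with pivots 4, 3/4.
So there are 2 positive pivots.
The rank is the number of nonzero pivots: 2.

2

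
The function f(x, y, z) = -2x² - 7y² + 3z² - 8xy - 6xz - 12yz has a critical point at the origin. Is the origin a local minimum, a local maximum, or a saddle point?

The Hessian at the origin is H = [[-4, -8, -6], [-8, -14, -12], [-6, -12, 6]].
An LDLᵀ factorisation of H has diagonal entries -4, 2, 15.
Counting signs: 2 positive, 1 negative.
H is indefinite, so the origin is a saddle point.

saddle point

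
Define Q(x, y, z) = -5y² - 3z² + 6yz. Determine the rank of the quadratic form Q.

The associated matrix is A = [[0, 0, 0], [0, -5, 3], [0, 3, -3]].
Symmetric row and column elimination reduces A to a congruent diagonal form with pivots 0, -5, -6/5.
So there are 2 negative, 1 zero pivots.
The rank is the number of nonzero pivots: 2.

2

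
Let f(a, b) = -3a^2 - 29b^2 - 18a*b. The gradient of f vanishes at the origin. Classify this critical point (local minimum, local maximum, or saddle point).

The Hessian at the origin is H = [[-6, -18], [-18, -58]].
det H = -6·-58 − (-18)² = 24 > 0 and H[1,1] = -6 < 0, so H is negative definite.
Therefore the origin is a local maximum.

local maximum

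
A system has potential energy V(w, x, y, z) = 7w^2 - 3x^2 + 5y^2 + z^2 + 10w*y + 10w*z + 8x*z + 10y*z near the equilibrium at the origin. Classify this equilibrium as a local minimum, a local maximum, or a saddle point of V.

saddle point

The Hessian at the origin is H = [[14, 0, 10, 10], [0, -6, 0, 8], [10, 0, 10, 10], [10, 8, 10, 2]].
Row-reducing H symmetrically gives the diagonal entries 14, -6, 20/7, 8/3.
So there are 3 positive, 1 negative pivots.
H is indefinite, so the origin is a saddle point.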